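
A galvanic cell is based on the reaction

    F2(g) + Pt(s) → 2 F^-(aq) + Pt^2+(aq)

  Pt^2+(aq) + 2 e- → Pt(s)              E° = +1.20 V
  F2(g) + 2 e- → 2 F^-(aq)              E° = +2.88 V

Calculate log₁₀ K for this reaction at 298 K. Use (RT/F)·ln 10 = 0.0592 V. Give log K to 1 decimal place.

The F₂/F⁻ couple is reduced (cathode); E°cell = +2.88 − (+1.20) = +1.68 V with n = 2.
At equilibrium E = 0, so log K = nE°cell / 0.0592 = (2)(+1.68) / 0.0592 = 56.8.

log K = 56.8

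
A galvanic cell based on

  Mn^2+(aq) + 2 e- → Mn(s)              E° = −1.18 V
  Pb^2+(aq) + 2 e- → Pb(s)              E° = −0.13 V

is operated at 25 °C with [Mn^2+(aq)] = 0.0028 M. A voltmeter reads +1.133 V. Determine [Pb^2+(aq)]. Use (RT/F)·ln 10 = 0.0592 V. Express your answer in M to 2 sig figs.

1.8 M

Pb²⁺/Pb is the cathode (higher E°); E°cell = −0.13 − (−1.18) = +1.05 V with n = 2.
Rearranging E = E° − (0.0592/n)·log Q gives log Q = 2(+1.05 − (+1.133))/0.0592 = −2.804.
For Pb^2+(aq) + Mn(s) → Pb(s) + Mn^2+(aq), the reaction quotient is Q = [Mn^2+(aq)] / [Pb^2+(aq)].
Isolating [Pb^2+(aq)] in Q = 10^{−2.804} yields log [Pb^2+(aq)] = 0.251, i.e. 1.8 M.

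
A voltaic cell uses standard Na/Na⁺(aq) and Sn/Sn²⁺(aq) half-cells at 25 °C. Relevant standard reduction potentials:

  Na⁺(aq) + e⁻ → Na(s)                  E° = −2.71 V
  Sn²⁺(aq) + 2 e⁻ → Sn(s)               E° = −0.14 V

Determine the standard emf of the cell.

+2.57 V

The Sn²⁺/Sn couple has the higher E°, so Sn ion is reduced (cathode) and Na is oxidized (anode).
E°cell = E°(cathode) − E°(anode) = −0.14 − (−2.71) = +2.57 V.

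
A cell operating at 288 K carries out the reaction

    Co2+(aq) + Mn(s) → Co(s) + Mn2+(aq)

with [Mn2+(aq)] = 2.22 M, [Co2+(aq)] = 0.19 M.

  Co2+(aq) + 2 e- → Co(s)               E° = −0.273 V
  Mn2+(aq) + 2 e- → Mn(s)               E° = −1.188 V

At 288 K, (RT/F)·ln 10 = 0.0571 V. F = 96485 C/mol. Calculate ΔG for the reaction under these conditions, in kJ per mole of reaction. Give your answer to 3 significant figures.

−171 kJ/mol

With Co²⁺/Co reduced at the cathode, E°cell = −0.273 − (−1.188) = +0.915 V and n = 2.
The reaction quotient is [Mn2+(aq)] / [Co2+(aq)] = 11.7; by Nernst, E = +0.915 − (0.0571/2)(1.068) = +0.8845 V.
ΔG = −nFE = −(2)(96485)(+0.8845) J/mol = −171 kJ/mol.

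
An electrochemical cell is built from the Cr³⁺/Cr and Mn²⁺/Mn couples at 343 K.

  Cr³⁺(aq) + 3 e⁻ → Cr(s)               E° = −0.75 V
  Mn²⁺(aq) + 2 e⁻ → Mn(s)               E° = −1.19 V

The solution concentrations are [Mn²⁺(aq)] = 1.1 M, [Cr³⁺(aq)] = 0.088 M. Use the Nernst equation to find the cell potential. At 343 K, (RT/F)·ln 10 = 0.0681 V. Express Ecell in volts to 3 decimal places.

The Cr³⁺/Cr couple has the more positive E°, so it is the cathode; Mn²⁺/Mn is the anode.
E°cell = E°cat − E°an = −0.75 − (−1.19) = +0.44 V; n = 6.
Balancing gives 2 Cr³⁺(aq) + 3 Mn(s) → 2 Cr(s) + 3 Mn²⁺(aq); hence Q = [Mn²⁺(aq)]^3 / [Cr³⁺(aq)]^2 = 172 (log Q = 2.235).
Applying E = E° − (RT ln10/nF)·log Q gives +0.44 − (0.0681/6)(2.235) = +0.415 V.

+0.415 V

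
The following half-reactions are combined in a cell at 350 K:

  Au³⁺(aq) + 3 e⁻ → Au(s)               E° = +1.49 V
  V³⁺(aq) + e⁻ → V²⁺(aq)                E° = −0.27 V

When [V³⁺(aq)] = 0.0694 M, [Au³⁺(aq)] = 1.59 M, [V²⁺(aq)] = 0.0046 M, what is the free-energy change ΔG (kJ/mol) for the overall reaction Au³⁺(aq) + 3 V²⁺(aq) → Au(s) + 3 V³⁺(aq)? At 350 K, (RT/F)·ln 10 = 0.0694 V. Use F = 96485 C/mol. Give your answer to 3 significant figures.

With Au³⁺/Au reduced at the cathode, E°cell = +1.49 − (−0.27) = +1.76 V and n = 3.
Here Q = [V³⁺(aq)]^3 / ([Au³⁺(aq)]·[V²⁺(aq)]^3) = 2.16×10^3 (log Q = 3.334), giving E = +1.76 − (0.0694/3)·(3.334) = +1.6829 V.
Then ΔG = −nFE = −3 × 96485 × +1.6829 J/mol = −487 kJ/mol.

−487 kJ/mol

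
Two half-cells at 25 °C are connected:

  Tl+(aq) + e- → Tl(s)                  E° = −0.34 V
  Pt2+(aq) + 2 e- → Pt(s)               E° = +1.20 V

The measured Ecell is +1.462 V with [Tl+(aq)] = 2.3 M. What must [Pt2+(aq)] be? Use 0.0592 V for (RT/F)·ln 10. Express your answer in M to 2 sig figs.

The Pt²⁺/Pt couple has the larger reduction potential, so it is the cathode: E°cell = +1.20 − (−0.34) = +1.54 V and n = 2.
Rearranging E = E° − (0.0592/n)·log Q gives log Q = 2(+1.54 − (+1.462))/0.0592 = 2.635.
For Pt2+(aq) + 2 Tl(s) → Pt(s) + 2 Tl+(aq), the reaction quotient is Q = [Tl+(aq)]^2 / [Pt2+(aq)].
Substituting the known concentrations and solving, log [Pt2+(aq)] = −1.912 and [Pt2+(aq)] = 0.012 M.

0.012 M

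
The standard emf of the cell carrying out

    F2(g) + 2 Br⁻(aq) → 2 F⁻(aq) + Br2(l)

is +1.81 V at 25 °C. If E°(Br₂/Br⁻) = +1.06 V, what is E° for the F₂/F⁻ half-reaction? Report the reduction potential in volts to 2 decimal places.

In the reaction as written the F₂/F⁻ couple is reduced (cathode) and Br₂/Br⁻ is oxidized (anode), so E°cell = E°(F₂/F⁻) − E°(Br₂/Br⁻).
E°(F₂/F⁻) = E°cell + E°(anode) = +1.81 + (+1.06) = +2.87 V.

+2.87 V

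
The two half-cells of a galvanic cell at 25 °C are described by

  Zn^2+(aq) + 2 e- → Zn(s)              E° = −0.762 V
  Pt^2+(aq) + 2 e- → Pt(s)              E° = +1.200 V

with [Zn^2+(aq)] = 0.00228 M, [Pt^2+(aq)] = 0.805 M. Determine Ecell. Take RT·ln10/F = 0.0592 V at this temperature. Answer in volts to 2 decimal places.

Pt²⁺/Pt is reduced (cathode, E° = +1.200 V) and Zn²⁺/Zn is oxidized (anode).
E°cell = E°cat − E°an = +1.200 − (−0.762) = +1.962 V; n = 2.
For the overall reaction Pt^2+(aq) + Zn(s) → Pt(s) + Zn^2+(aq), Q = [Zn^2+(aq)] / [Pt^2+(aq)] = 0.00283, giving log Q = −2.548.
Applying E = E° − (RT ln10/nF)·log Q gives +1.962 − (0.0592/2)(−2.548) = +2.04 V.

+2.04 V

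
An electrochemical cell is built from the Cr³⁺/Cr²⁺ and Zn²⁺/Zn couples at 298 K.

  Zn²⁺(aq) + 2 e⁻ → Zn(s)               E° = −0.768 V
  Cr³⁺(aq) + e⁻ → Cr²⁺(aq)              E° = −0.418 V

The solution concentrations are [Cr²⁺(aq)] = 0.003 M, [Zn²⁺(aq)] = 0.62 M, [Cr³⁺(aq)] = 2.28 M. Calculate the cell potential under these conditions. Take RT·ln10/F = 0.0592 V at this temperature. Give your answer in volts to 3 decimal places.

The Cr³⁺/Cr²⁺ couple has the more positive E°, so it is the cathode; Zn²⁺/Zn is the anode.
E°cell = −0.418 − (−0.768) = +0.350 V, with n = 2 electrons transferred.
For the overall reaction 2 Cr³⁺(aq) + Zn(s) → 2 Cr²⁺(aq) + Zn²⁺(aq), Q = ([Cr²⁺(aq)]^2·[Zn²⁺(aq)]) / [Cr³⁺(aq)]^2 = 1.07×10^−6, giving log Q = −5.969.
By the Nernst equation, E = +0.350 − (0.0592/2)·(−5.969) = +0.527 V.

+0.527 V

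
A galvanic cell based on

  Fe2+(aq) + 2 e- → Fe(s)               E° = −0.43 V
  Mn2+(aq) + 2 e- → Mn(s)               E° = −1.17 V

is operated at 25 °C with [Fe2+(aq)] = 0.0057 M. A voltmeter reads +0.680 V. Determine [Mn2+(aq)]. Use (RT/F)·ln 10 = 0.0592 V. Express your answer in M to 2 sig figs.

The Fe²⁺/Fe couple has the larger reduction potential, so it is the cathode: E°cell = −0.43 − (−1.17) = +0.74 V and n = 2.
Rearranging E = E° − (0.0592/n)·log Q gives log Q = 2(+0.74 − (+0.680))/0.0592 = 2.027.
For Fe2+(aq) + Mn(s) → Fe(s) + Mn2+(aq), the reaction quotient is Q = [Mn2+(aq)] / [Fe2+(aq)].
Substituting the known concentrations and solving, log [Mn2+(aq)] = −0.217 and [Mn2+(aq)] = 0.61 M.

0.61 M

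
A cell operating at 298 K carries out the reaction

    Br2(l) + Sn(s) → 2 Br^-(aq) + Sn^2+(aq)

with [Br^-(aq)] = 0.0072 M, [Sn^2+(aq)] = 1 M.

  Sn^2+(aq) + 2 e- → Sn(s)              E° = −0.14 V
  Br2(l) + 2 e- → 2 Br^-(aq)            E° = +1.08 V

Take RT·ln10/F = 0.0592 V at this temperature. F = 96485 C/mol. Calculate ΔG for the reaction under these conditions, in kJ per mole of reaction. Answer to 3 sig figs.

The standard cell potential is +1.08 − (−0.14) = +1.22 V, with n = 2 electrons in the balanced equation.
Here Q = [Br^-(aq)]^2·[Sn^2+(aq)] = 5.18×10^−5 (log Q = −4.285), giving E = +1.22 − (0.0592/2)·(−4.285) = +1.3468 V.
Then ΔG = −nFE = −2 × 96485 × +1.3468 J/mol = −260 kJ/mol.

−260 kJ/mol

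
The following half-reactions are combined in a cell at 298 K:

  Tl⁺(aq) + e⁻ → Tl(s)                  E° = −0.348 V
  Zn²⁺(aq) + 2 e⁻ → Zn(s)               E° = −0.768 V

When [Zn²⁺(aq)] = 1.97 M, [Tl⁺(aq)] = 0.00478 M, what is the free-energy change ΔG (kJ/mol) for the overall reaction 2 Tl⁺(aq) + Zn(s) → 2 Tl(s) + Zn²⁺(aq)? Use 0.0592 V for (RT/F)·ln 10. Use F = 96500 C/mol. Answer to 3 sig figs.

−52.9 kJ/mol

With Tl⁺/Tl reduced at the cathode, E°cell = −0.348 − (−0.768) = +0.420 V and n = 2.
The reaction quotient is [Zn²⁺(aq)] / [Tl⁺(aq)]^2 = 8.62×10^4; by Nernst, E = +0.420 − (0.0592/2)(4.936) = +0.2739 V.
Then ΔG = −nFE = −2 × 96500 × +0.2739 J/mol = −52.9 kJ/mol.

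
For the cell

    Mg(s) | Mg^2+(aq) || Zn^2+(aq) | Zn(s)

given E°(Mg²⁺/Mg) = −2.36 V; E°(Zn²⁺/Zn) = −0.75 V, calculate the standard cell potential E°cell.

By convention the left-hand electrode in cell notation is the anode (oxidation) and the right-hand electrode is the cathode (reduction).
E°cell = E°(right) − E°(left) = −0.75 − (−2.36) = +1.61 V.

+1.61 V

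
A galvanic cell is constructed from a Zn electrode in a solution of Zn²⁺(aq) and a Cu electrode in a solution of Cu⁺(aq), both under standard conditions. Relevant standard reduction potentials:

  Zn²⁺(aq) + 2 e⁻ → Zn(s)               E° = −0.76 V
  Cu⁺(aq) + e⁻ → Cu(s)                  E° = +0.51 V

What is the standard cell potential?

The Cu⁺/Cu couple has the higher E°, so Cu ion is reduced (cathode) and Zn is oxidized (anode).
E°cell = E°(cathode) − E°(anode) = +0.51 − (−0.76) = +1.27 V.

+1.27 V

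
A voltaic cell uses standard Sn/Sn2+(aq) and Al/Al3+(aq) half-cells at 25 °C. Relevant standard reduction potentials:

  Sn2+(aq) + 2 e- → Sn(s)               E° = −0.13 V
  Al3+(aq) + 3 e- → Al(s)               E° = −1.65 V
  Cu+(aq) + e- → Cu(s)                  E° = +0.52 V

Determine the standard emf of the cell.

+1.52 V

Of the two couples in this cell, the one with the more positive reduction potential is reduced at the cathode: here that is Sn²⁺/Sn (−0.13 V); Al³⁺/Al (−1.65 V) is the anode.
E°cell = E°(cathode) − E°(anode) = −0.13 − (−1.65) = +1.52 V.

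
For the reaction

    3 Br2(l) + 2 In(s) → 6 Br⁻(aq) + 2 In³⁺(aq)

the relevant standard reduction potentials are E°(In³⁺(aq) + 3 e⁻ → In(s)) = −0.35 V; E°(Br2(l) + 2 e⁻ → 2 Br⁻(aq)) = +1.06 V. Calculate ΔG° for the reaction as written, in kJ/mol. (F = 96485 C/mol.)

−816 kJ/mol

In the reaction as written Br2(l) is reduced, so the Br₂/Br⁻ couple is the cathode and In³⁺/In is the anode.
E°cell = +1.06 − (−0.35) = +1.41 V; balancing electrons gives n = 6.
ΔG° = −nFE°cell = −(6)(96485)(+1.41) J/mol = −816 kJ/mol.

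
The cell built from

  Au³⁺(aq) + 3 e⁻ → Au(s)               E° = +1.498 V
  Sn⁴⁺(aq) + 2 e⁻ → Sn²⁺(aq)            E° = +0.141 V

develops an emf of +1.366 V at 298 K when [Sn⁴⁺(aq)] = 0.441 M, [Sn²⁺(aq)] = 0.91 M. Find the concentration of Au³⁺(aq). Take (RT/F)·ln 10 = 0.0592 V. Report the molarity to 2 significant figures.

0.96 M

The Au³⁺/Au couple has the larger reduction potential, so it is the cathode: E°cell = +1.498 − (+0.141) = +1.357 V and n = 6.
Since E = E° − (0.0592/n)·log Q, log Q = n(E° − E)/0.0592 = −0.912.
The balanced reaction is 2 Au³⁺(aq) + 3 Sn²⁺(aq) → 2 Au(s) + 3 Sn⁴⁺(aq), so Q = [Sn⁴⁺(aq)]^3 / ([Au³⁺(aq)]^2·[Sn²⁺(aq)]^3).
Substituting the known concentrations and solving, log [Au³⁺(aq)] = −0.016 and [Au³⁺(aq)] = 0.96 M.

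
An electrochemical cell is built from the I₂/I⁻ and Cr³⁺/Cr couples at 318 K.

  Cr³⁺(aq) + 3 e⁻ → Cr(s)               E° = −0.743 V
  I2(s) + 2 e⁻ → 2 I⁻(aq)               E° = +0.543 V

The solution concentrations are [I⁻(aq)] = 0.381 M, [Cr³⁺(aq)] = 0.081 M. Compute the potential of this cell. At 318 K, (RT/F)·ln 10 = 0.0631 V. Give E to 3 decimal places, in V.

The I₂/I⁻ couple has the more positive E°, so it is the cathode; Cr³⁺/Cr is the anode.
The standard potential is +0.543 − (−0.743) = +1.286 V and the balanced reaction transfers n = 6 electrons.
Balancing gives 3 I2(s) + 2 Cr(s) → 6 I⁻(aq) + 2 Cr³⁺(aq); hence Q = [I⁻(aq)]^6·[Cr³⁺(aq)]^2 = 2.01×10^−5 (log Q = −4.697).
E = E° − (0.0631/n)·log Q = +1.286 − (0.0631/6)(−4.697) = +1.335 V.

+1.335 V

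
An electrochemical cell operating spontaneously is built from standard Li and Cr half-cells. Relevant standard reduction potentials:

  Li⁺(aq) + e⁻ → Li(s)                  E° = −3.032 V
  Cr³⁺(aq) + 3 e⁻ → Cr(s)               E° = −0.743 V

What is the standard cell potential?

+2.289 V

Of the two couples in this cell, the one with the more positive reduction potential is reduced at the cathode: here that is Cr³⁺/Cr (−0.743 V); Li⁺/Li (−3.032 V) is the anode.
E°cell = E°(cathode) − E°(anode) = −0.743 − (−3.032) = +2.289 V.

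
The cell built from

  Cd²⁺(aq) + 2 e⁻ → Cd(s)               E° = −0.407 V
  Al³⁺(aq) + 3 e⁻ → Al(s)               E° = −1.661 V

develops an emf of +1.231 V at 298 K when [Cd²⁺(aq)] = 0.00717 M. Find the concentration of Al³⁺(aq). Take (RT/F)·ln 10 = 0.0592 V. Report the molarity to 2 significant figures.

0.0089 M

Cd²⁺/Cd is the cathode (higher E°); E°cell = −0.407 − (−1.661) = +1.254 V with n = 6.
Since E = E° − (0.0592/n)·log Q, log Q = n(E° − E)/0.0592 = 2.331.
For 3 Cd²⁺(aq) + 2 Al(s) → 3 Cd(s) + 2 Al³⁺(aq), the reaction quotient is Q = [Al³⁺(aq)]^2 / [Cd²⁺(aq)]^3.
Isolating [Al³⁺(aq)] in Q = 10^{2.331} yields log [Al³⁺(aq)] = −2.051, i.e. 0.0089 M.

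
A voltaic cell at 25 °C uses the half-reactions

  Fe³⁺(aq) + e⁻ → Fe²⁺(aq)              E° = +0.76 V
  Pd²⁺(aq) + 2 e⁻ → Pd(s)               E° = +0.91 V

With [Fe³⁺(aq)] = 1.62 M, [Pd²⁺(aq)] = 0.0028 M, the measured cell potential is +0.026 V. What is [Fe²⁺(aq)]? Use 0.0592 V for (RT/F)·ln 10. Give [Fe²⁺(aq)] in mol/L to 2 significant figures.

0.25 M

The Pd²⁺/Pd couple has the larger reduction potential, so it is the cathode: E°cell = +0.91 − (+0.76) = +0.15 V and n = 2.
Since E = E° − (0.0592/n)·log Q, log Q = n(E° − E)/0.0592 = 4.189.
For Pd²⁺(aq) + 2 Fe²⁺(aq) → Pd(s) + 2 Fe³⁺(aq), the reaction quotient is Q = [Fe³⁺(aq)]^2 / ([Pd²⁺(aq)]·[Fe²⁺(aq)]^2).
Isolating [Fe²⁺(aq)] in Q = 10^{4.189} yields log [Fe²⁺(aq)] = −0.609, i.e. 0.25 M.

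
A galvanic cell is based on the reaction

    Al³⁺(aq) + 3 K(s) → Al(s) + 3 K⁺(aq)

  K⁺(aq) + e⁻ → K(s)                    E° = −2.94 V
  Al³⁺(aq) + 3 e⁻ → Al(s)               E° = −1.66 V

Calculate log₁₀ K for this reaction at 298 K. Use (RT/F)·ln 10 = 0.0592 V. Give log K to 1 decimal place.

The Al³⁺/Al couple is reduced (cathode); E°cell = −1.66 − (−2.94) = +1.28 V with n = 3.
At equilibrium E = 0, so log K = nE°cell / 0.0592 = (3)(+1.28) / 0.0592 = 64.9.

log K = 64.9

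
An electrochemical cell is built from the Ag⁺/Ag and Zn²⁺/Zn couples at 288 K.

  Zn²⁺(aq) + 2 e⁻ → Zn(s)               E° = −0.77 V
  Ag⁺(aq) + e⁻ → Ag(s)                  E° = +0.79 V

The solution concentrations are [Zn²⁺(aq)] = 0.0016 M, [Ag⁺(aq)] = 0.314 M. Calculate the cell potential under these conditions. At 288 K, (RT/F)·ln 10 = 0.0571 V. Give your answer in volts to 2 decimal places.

Ag⁺/Ag is reduced (cathode, E° = +0.79 V) and Zn²⁺/Zn is oxidized (anode).
E°cell = E°cat − E°an = +0.79 − (−0.77) = +1.56 V; n = 2.
The balanced reaction is 2 Ag⁺(aq) + Zn(s) → 2 Ag(s) + Zn²⁺(aq), so Q = [Zn²⁺(aq)] / [Ag⁺(aq)]^2 = 0.0162 and log Q = −1.790.
E = E° − (0.0571/n)·log Q = +1.56 − (0.0571/2)(−1.790) = +1.61 V.

+1.61 V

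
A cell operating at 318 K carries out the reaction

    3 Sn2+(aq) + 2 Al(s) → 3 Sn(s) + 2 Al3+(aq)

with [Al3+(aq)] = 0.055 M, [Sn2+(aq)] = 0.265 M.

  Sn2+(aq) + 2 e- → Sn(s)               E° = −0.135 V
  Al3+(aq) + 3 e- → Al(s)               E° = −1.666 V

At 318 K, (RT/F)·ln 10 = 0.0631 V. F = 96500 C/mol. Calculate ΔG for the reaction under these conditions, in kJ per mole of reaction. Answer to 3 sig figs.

−891 kJ/mol

With Sn²⁺/Sn reduced at the cathode, E°cell = −0.135 − (−1.666) = +1.531 V and n = 6.
The reaction quotient is [Al3+(aq)]^2 / [Sn2+(aq)]^3 = 0.163; by Nernst, E = +1.531 − (0.0631/6)(−0.789) = +1.5393 V.
Then ΔG = −nFE = −6 × 96500 × +1.5393 J/mol = −891 kJ/mol.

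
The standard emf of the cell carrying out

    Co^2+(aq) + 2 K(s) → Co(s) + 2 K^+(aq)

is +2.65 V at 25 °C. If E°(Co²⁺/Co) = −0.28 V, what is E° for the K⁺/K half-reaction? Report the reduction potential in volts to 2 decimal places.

In the reaction as written the Co²⁺/Co couple is reduced (cathode) and K⁺/K is oxidized (anode), so E°cell = E°(Co²⁺/Co) − E°(K⁺/K).
E°(K⁺/K) = E°(cathode) − E°cell = −0.28 − (+2.65) = −2.93 V.

−2.93 V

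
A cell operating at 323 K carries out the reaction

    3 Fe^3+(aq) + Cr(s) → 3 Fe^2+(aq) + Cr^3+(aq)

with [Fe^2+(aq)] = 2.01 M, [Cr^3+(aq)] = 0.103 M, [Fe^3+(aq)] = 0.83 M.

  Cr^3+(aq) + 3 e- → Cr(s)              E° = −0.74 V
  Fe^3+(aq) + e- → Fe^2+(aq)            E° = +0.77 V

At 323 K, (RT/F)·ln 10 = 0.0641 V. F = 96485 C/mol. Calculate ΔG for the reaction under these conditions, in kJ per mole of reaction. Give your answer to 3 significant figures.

With Fe³⁺/Fe²⁺ reduced at the cathode, E°cell = +0.77 − (−0.74) = +1.51 V and n = 3.
Q = ([Fe^2+(aq)]^3·[Cr^3+(aq)]) / [Fe^3+(aq)]^3 = 1.46, so log Q = 0.165 and E = +1.51 − (0.0641/3)(0.165) = +1.5065 V.
ΔG = −nFE = −(3)(96485)(+1.5065) J/mol = −436 kJ/mol.

−436 kJ/mol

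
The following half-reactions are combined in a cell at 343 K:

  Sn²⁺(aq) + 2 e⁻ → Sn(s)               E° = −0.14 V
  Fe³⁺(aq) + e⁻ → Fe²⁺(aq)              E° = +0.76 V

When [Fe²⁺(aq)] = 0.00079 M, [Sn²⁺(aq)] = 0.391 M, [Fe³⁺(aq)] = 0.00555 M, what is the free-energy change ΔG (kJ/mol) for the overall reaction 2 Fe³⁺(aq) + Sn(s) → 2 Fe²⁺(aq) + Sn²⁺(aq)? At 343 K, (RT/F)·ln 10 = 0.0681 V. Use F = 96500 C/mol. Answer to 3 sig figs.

E°cell = +0.76 − (−0.14) = +0.90 V; the balanced reaction transfers n = 2 electrons.
The reaction quotient is ([Fe²⁺(aq)]^2·[Sn²⁺(aq)]) / [Fe³⁺(aq)]^2 = 0.00792; by Nernst, E = +0.90 − (0.0681/2)(−2.101) = +0.9715 V.
Finally ΔG = −nFE = −(2)(96500 C/mol)(+0.9715 V) = −187 kJ/mol.

−187 kJ/mol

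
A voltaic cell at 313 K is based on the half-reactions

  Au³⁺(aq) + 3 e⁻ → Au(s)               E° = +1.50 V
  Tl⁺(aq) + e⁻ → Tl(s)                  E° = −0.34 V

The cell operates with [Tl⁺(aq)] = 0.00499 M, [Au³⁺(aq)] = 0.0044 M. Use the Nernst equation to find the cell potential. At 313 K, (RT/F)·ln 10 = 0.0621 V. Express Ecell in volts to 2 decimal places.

Au³⁺/Au is reduced (cathode, E° = +1.50 V) and Tl⁺/Tl is oxidized (anode).
E°cell = +1.50 − (−0.34) = +1.84 V, with n = 3 electrons transferred.
For the overall reaction Au³⁺(aq) + 3 Tl(s) → Au(s) + 3 Tl⁺(aq), Q = [Tl⁺(aq)]^3 / [Au³⁺(aq)] = 2.82×10^−5, giving log Q = −4.549.
By the Nernst equation, E = +1.84 − (0.0621/3)·(−4.549) = +1.93 V.

+1.93 V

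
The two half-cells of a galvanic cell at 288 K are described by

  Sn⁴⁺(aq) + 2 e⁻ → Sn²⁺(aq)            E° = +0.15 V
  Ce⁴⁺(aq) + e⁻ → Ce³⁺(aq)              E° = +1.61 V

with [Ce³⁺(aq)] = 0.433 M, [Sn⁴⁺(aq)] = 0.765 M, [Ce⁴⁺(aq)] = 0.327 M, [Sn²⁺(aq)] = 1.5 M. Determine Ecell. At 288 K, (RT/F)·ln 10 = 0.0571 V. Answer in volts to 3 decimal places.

Since E°(Ce⁴⁺/Ce³⁺) > E°(Sn⁴⁺/Sn²⁺), Ce⁴⁺/Ce³⁺ serves as the cathode.
The standard potential is +1.61 − (+0.15) = +1.46 V and the balanced reaction transfers n = 2 electrons.
Balancing gives 2 Ce⁴⁺(aq) + Sn²⁺(aq) → 2 Ce³⁺(aq) + Sn⁴⁺(aq); hence Q = ([Ce³⁺(aq)]^2·[Sn⁴⁺(aq)]) / ([Ce⁴⁺(aq)]^2·[Sn²⁺(aq)]) = 0.894 (log Q = −0.049).
Applying E = E° − (RT ln10/nF)·log Q gives +1.46 − (0.0571/2)(−0.049) = +1.461 V.

+1.461 V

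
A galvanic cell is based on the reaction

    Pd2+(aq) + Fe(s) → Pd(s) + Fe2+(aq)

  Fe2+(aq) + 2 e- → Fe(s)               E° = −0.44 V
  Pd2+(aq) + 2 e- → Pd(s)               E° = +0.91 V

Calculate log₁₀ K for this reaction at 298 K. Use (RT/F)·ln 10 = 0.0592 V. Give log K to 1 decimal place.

log K = 45.6

The Pd²⁺/Pd couple is reduced (cathode); E°cell = +0.91 − (−0.44) = +1.35 V with n = 2.
At equilibrium E = 0, so log K = nE°cell / 0.0592 = (2)(+1.35) / 0.0592 = 45.6.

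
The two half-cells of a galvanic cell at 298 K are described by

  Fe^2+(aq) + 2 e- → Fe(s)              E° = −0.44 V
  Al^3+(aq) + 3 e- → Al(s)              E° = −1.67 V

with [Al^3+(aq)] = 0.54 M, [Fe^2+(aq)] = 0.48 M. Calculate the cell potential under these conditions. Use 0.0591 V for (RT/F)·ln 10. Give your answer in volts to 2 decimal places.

The Fe²⁺/Fe couple has the more positive E°, so it is the cathode; Al³⁺/Al is the anode.
E°cell = E°cat − E°an = −0.44 − (−1.67) = +1.23 V; n = 6.
For the overall reaction 3 Fe^2+(aq) + 2 Al(s) → 3 Fe(s) + 2 Al^3+(aq), Q = [Al^3+(aq)]^2 / [Fe^2+(aq)]^3 = 2.64, giving log Q = 0.421.
By the Nernst equation, E = +1.23 − (0.0591/6)·(0.421) = +1.23 V.

+1.23 V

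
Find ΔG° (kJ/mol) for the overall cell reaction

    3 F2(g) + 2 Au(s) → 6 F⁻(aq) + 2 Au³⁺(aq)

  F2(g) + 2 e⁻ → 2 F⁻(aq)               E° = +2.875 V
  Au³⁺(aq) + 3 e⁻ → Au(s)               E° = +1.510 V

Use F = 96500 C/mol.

−790 kJ/mol

In the reaction as written F2(g) is reduced, so the F₂/F⁻ couple is the cathode and Au³⁺/Au is the anode.
E°cell = +2.875 − (+1.510) = +1.365 V; balancing electrons gives n = 6.
ΔG° = −nFE°cell = −(6)(96500)(+1.365) J/mol = −790 kJ/mol.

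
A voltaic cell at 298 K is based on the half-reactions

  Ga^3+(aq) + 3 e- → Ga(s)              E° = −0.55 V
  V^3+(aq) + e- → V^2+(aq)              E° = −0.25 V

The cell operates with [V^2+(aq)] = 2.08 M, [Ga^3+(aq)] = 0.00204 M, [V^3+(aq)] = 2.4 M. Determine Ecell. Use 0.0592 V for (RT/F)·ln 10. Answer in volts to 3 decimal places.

+0.357 V

The V³⁺/V²⁺ couple has the more positive E°, so it is the cathode; Ga³⁺/Ga is the anode.
E°cell = E°cat − E°an = −0.25 − (−0.55) = +0.30 V; n = 3.
The balanced reaction is 3 V^3+(aq) + Ga(s) → 3 V^2+(aq) + Ga^3+(aq), so Q = ([V^2+(aq)]^3·[Ga^3+(aq)]) / [V^3+(aq)]^3 = 0.00133 and log Q = −2.877.
E = E° − (0.0592/n)·log Q = +0.30 − (0.0592/3)(−2.877) = +0.357 V.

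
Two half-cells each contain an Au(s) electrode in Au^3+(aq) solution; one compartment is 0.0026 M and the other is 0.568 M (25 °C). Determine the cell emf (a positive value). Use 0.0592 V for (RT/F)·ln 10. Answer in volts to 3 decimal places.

0.046 V

For a concentration cell E°cell = 0, since both electrodes use the same couple.
The compartment with the higher Au^3+(aq) concentration (0.568 M) acts as the cathode; ions are reduced there and produced at the dilute (0.0026 M) anode.
With n = 3, Ecell = −(0.0592/3)·log([dilute]/[conc]) = −(0.0592/3)·log(0.0026/0.568) = +0.046 V.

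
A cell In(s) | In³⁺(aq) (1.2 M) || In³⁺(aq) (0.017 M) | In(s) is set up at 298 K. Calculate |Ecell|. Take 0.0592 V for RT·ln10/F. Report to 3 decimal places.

For a concentration cell E°cell = 0, since both electrodes use the same couple.
The compartment with the higher In³⁺(aq) concentration (1.2 M) acts as the cathode; ions are reduced there and produced at the dilute (0.017 M) anode.
With n = 3, Ecell = −(0.0592/3)·log([dilute]/[conc]) = −(0.0592/3)·log(0.017/1.2) = +0.036 V.

0.036 V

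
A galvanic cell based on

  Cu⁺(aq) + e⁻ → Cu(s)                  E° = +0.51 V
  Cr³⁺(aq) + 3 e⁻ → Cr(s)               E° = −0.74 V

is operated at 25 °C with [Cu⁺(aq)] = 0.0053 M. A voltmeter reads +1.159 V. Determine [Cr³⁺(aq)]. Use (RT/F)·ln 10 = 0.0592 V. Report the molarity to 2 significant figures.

With Cu⁺/Cu at the cathode and Cr³⁺/Cr at the anode, E°cell = +0.51 − (−0.74) = +1.25 V (n = 3).
From the Nernst equation, log Q = n(E° − E)/0.0592 = 3·(+1.25 − (+1.159))/0.0592 = 4.611.
Balancing electrons gives 3 Cu⁺(aq) + Cr(s) → 3 Cu(s) + Cr³⁺(aq); thus Q = [Cr³⁺(aq)] / [Cu⁺(aq)]^3.
Isolating [Cr³⁺(aq)] in Q = 10^{4.611} yields log [Cr³⁺(aq)] = −2.216, i.e. 0.0061 M.

0.0061 M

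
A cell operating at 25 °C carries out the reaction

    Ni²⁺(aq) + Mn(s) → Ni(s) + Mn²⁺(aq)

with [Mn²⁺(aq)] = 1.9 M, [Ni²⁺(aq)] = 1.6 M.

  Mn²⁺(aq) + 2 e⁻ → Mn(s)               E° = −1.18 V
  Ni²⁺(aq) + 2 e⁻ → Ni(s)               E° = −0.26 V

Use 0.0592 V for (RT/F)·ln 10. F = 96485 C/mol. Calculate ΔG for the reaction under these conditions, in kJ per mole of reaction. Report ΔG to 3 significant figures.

−177 kJ/mol

With Ni²⁺/Ni reduced at the cathode, E°cell = −0.26 − (−1.18) = +0.92 V and n = 2.
Here Q = [Mn²⁺(aq)] / [Ni²⁺(aq)] = 1.19 (log Q = 0.075), giving E = +0.92 − (0.0592/2)·(0.075) = +0.9178 V.
ΔG = −nFE = −(2)(96485)(+0.9178) J/mol = −177 kJ/mol.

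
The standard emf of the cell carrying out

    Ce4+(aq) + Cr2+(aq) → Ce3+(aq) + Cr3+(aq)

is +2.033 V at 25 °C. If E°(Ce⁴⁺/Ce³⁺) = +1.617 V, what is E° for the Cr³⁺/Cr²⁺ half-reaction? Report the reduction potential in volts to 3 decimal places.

In the reaction as written the Ce⁴⁺/Ce³⁺ couple is reduced (cathode) and Cr³⁺/Cr²⁺ is oxidized (anode), so E°cell = E°(Ce⁴⁺/Ce³⁺) − E°(Cr³⁺/Cr²⁺).
E°(Cr³⁺/Cr²⁺) = E°(cathode) − E°cell = +1.617 − (+2.033) = −0.416 V.

−0.416 V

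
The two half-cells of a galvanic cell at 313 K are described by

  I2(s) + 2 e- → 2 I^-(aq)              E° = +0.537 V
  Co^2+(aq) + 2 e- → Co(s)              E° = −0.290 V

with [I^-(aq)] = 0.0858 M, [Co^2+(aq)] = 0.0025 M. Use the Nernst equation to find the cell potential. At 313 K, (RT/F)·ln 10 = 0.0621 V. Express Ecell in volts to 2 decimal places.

+0.97 V

The I₂/I⁻ couple has the more positive E°, so it is the cathode; Co²⁺/Co is the anode.
The standard potential is +0.537 − (−0.290) = +0.827 V and the balanced reaction transfers n = 2 electrons.
Balancing gives I2(s) + Co(s) → 2 I^-(aq) + Co^2+(aq); hence Q = [I^-(aq)]^2·[Co^2+(aq)] = 1.84×10^−5 (log Q = −4.735).
Applying E = E° − (RT ln10/nF)·log Q gives +0.827 − (0.0621/2)(−4.735) = +0.97 V.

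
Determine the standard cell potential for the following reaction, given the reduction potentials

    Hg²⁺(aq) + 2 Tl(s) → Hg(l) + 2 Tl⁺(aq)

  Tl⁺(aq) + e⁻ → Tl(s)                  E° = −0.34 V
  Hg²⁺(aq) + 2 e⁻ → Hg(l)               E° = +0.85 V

+1.19 V

In the reaction as written, Hg²⁺(aq) is reduced (cathode) and Tl⁺(aq) is produced by oxidation at the anode.
E°cell = E°(cathode) − E°(anode) = +0.85 − (−0.34) = +1.19 V.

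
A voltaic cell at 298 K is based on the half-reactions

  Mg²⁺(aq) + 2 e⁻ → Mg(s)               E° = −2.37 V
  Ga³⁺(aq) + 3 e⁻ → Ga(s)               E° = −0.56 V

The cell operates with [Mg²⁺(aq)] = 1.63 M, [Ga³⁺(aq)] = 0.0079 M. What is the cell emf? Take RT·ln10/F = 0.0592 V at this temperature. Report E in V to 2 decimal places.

The Ga³⁺/Ga couple has the more positive E°, so it is the cathode; Mg²⁺/Mg is the anode.
The standard potential is −0.56 − (−2.37) = +1.81 V and the balanced reaction transfers n = 6 electrons.
The balanced reaction is 2 Ga³⁺(aq) + 3 Mg(s) → 2 Ga(s) + 3 Mg²⁺(aq), so Q = [Mg²⁺(aq)]^3 / [Ga³⁺(aq)]^2 = 6.94×10^4 and log Q = 4.841.
Applying E = E° − (RT ln10/nF)·log Q gives +1.81 − (0.0592/6)(4.841) = +1.76 V.

+1.76 V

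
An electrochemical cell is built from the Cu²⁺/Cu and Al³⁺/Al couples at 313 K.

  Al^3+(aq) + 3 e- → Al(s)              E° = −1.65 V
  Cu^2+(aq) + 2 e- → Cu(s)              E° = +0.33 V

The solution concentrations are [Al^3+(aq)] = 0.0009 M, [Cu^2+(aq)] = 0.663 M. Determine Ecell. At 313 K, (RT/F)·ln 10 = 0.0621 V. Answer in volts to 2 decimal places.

+2.04 V

Since E°(Cu²⁺/Cu) > E°(Al³⁺/Al), Cu²⁺/Cu serves as the cathode.
E°cell = E°cat − E°an = +0.33 − (−1.65) = +1.98 V; n = 6.
The balanced reaction is 3 Cu^2+(aq) + 2 Al(s) → 3 Cu(s) + 2 Al^3+(aq), so Q = [Al^3+(aq)]^2 / [Cu^2+(aq)]^3 = 2.78×10^−6 and log Q = −5.556.
By the Nernst equation, E = +1.98 − (0.0621/6)·(−5.556) = +2.04 V.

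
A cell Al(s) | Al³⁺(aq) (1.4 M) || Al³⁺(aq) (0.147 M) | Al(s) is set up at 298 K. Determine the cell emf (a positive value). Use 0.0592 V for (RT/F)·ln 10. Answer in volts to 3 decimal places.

0.019 V

For a concentration cell E°cell = 0, since both electrodes use the same couple.
The compartment with the higher Al³⁺(aq) concentration (1.4 M) acts as the cathode; ions are reduced there and produced at the dilute (0.147 M) anode.
With n = 3, Ecell = −(0.0592/3)·log([dilute]/[conc]) = −(0.0592/3)·log(0.147/1.4) = +0.019 V.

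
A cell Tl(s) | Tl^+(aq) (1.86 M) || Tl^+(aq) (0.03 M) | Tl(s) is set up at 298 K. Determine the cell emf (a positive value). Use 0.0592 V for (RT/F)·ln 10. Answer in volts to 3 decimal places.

0.106 V

For a concentration cell E°cell = 0, since both electrodes use the same couple.
The compartment with the higher Tl^+(aq) concentration (1.86 M) acts as the cathode; ions are reduced there and produced at the dilute (0.03 M) anode.
With n = 1, Ecell = −(0.0592/1)·log([dilute]/[conc]) = −(0.0592/1)·log(0.03/1.86) = +0.106 V.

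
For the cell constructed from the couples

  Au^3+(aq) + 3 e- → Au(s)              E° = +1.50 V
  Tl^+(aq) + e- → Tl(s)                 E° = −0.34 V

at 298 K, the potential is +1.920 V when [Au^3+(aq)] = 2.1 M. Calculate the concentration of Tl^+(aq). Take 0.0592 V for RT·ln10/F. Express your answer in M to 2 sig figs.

With Au³⁺/Au at the cathode and Tl⁺/Tl at the anode, E°cell = +1.50 − (−0.34) = +1.84 V (n = 3).
Rearranging E = E° − (0.0592/n)·log Q gives log Q = 3(+1.84 − (+1.920))/0.0592 = −4.054.
The balanced reaction is Au^3+(aq) + 3 Tl(s) → Au(s) + 3 Tl^+(aq), so Q = [Tl^+(aq)]^3 / [Au^3+(aq)].
Isolating [Tl^+(aq)] in Q = 10^{−4.054} yields log [Tl^+(aq)] = −1.244, i.e. 0.057 M.

0.057 M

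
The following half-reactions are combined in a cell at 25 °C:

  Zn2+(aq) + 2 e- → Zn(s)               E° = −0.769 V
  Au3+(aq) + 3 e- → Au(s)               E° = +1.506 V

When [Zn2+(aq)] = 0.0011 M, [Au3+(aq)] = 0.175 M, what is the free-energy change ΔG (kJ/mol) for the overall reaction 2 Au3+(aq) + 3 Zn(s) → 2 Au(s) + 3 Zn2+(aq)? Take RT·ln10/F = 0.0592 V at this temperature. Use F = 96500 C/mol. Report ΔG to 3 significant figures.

−1360 kJ/mol

The standard cell potential is +1.506 − (−0.769) = +2.275 V, with n = 6 electrons in the balanced equation.
Q = [Zn2+(aq)]^3 / [Au3+(aq)]^2 = 4.35×10^−8, so log Q = −7.362 and E = +2.275 − (0.0592/6)(−7.362) = +2.3476 V.
Finally ΔG = −nFE = −(6)(96500 C/mol)(+2.3476 V) = −1360 kJ/mol.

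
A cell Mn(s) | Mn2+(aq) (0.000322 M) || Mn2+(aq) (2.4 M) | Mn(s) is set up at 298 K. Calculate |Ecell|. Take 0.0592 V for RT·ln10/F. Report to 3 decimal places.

0.115 V

For a concentration cell E°cell = 0, since both electrodes use the same couple.
The compartment with the higher Mn2+(aq) concentration (2.4 M) acts as the cathode; ions are reduced there and produced at the dilute (0.000322 M) anode.
With n = 2, Ecell = −(0.0592/2)·log([dilute]/[conc]) = −(0.0592/2)·log(0.000322/2.4) = +0.115 V.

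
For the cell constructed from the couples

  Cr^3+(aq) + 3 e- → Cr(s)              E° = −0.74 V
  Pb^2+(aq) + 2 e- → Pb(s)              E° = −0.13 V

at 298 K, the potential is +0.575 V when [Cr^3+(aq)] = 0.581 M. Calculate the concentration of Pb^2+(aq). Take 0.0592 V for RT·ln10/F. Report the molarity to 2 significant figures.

Pb²⁺/Pb is the cathode (higher E°); E°cell = −0.13 − (−0.74) = +0.61 V with n = 6.
Since E = E° − (0.0592/n)·log Q, log Q = n(E° − E)/0.0592 = 3.547.
For 3 Pb^2+(aq) + 2 Cr(s) → 3 Pb(s) + 2 Cr^3+(aq), the reaction quotient is Q = [Cr^3+(aq)]^2 / [Pb^2+(aq)]^3.
Isolating [Pb^2+(aq)] in Q = 10^{3.547} yields log [Pb^2+(aq)] = −1.340, i.e. 0.046 M.

0.046 M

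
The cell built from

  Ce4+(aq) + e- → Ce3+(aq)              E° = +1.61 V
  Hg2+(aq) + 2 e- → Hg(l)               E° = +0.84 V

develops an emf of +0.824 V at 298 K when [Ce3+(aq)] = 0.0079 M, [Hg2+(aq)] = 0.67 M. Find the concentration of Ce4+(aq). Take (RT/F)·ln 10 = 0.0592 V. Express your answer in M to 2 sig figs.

With Ce⁴⁺/Ce³⁺ at the cathode and Hg²⁺/Hg at the anode, E°cell = +1.61 − (+0.84) = +0.77 V (n = 2).
Since E = E° − (0.0592/n)·log Q, log Q = n(E° − E)/0.0592 = −1.824.
Balancing electrons gives 2 Ce4+(aq) + Hg(l) → 2 Ce3+(aq) + Hg2+(aq); thus Q = ([Ce3+(aq)]^2·[Hg2+(aq)]) / [Ce4+(aq)]^2.
Solving for the unknown gives log [Ce4+(aq)] = −1.277, so [Ce4+(aq)] ≈ 0.053 M.

0.053 M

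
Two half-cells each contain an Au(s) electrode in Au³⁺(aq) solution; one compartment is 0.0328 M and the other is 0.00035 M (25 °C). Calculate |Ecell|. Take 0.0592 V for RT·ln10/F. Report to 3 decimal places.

For a concentration cell E°cell = 0, since both electrodes use the same couple.
The compartment with the higher Au³⁺(aq) concentration (0.0328 M) acts as the cathode; ions are reduced there and produced at the dilute (0.00035 M) anode.
With n = 3, Ecell = −(0.0592/3)·log([dilute]/[conc]) = −(0.0592/3)·log(0.00035/0.0328) = +0.039 V.

0.039 V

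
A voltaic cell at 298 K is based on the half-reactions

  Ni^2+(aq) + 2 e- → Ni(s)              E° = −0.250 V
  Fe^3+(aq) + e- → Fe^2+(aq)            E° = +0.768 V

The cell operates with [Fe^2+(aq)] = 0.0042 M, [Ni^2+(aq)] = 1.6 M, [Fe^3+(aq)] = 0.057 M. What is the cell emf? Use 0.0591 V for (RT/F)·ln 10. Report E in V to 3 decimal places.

+1.079 V

Fe³⁺/Fe²⁺ is reduced (cathode, E° = +0.768 V) and Ni²⁺/Ni is oxidized (anode).
E°cell = +0.768 − (−0.250) = +1.018 V, with n = 2 electrons transferred.
For the overall reaction 2 Fe^3+(aq) + Ni(s) → 2 Fe^2+(aq) + Ni^2+(aq), Q = ([Fe^2+(aq)]^2·[Ni^2+(aq)]) / [Fe^3+(aq)]^2 = 0.00869, giving log Q = −2.061.
By the Nernst equation, E = +1.018 − (0.0591/2)·(−2.061) = +1.079 V.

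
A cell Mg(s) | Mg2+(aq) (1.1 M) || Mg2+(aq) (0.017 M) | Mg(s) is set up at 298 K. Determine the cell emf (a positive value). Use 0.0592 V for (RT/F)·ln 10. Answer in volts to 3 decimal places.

For a concentration cell E°cell = 0, since both electrodes use the same couple.
The compartment with the higher Mg2+(aq) concentration (1.1 M) acts as the cathode; ions are reduced there and produced at the dilute (0.017 M) anode.
With n = 2, Ecell = −(0.0592/2)·log([dilute]/[conc]) = −(0.0592/2)·log(0.017/1.1) = +0.054 V.

0.054 V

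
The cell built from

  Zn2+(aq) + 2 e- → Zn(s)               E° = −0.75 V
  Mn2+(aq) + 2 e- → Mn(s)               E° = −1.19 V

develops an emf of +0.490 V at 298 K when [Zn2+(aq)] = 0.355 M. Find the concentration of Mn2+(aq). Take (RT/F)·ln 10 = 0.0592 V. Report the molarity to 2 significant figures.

With Zn²⁺/Zn at the cathode and Mn²⁺/Mn at the anode, E°cell = −0.75 − (−1.19) = +0.44 V (n = 2).
From the Nernst equation, log Q = n(E° − E)/0.0592 = 2·(+0.44 − (+0.490))/0.0592 = −1.689.
The balanced reaction is Zn2+(aq) + Mn(s) → Zn(s) + Mn2+(aq), so Q = [Mn2+(aq)] / [Zn2+(aq)].
Substituting the known concentrations and solving, log [Mn2+(aq)] = −2.139 and [Mn2+(aq)] = 0.0073 M.

0.0073 M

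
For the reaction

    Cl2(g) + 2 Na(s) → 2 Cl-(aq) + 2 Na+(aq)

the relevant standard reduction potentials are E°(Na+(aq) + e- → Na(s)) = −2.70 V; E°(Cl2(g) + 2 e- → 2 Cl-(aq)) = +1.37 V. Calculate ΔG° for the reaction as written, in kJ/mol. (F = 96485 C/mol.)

−785 kJ/mol

In the reaction as written Cl2(g) is reduced, so the Cl₂/Cl⁻ couple is the cathode and Na⁺/Na is the anode.
E°cell = +1.37 − (−2.70) = +4.07 V; balancing electrons gives n = 2.
ΔG° = −nFE°cell = −(2)(96485)(+4.07) J/mol = −785 kJ/mol.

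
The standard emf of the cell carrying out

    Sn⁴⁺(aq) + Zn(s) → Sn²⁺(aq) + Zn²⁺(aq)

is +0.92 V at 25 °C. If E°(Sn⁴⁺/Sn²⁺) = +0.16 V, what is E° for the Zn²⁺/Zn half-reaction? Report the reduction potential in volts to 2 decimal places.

In the reaction as written the Sn⁴⁺/Sn²⁺ couple is reduced (cathode) and Zn²⁺/Zn is oxidized (anode), so E°cell = E°(Sn⁴⁺/Sn²⁺) − E°(Zn²⁺/Zn).
E°(Zn²⁺/Zn) = E°(cathode) − E°cell = +0.16 − (+0.92) = −0.76 V.

−0.76 V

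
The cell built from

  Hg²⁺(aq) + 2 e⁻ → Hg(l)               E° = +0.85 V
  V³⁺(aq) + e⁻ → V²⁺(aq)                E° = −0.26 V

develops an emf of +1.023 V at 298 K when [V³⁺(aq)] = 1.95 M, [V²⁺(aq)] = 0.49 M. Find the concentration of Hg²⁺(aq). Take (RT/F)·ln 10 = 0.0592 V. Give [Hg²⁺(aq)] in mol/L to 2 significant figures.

0.018 M

With Hg²⁺/Hg at the cathode and V³⁺/V²⁺ at the anode, E°cell = +0.85 − (−0.26) = +1.11 V (n = 2).
Since E = E° − (0.0592/n)·log Q, log Q = n(E° − E)/0.0592 = 2.939.
Balancing electrons gives Hg²⁺(aq) + 2 V²⁺(aq) → Hg(l) + 2 V³⁺(aq); thus Q = [V³⁺(aq)]^2 / ([Hg²⁺(aq)]·[V²⁺(aq)]^2).
Isolating [Hg²⁺(aq)] in Q = 10^{2.939} yields log [Hg²⁺(aq)] = −1.739, i.e. 0.018 M.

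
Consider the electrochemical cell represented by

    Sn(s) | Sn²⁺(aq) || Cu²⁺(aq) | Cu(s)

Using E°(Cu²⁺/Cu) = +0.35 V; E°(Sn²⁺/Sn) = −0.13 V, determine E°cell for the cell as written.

+0.48 V

By convention the left-hand electrode in cell notation is the anode (oxidation) and the right-hand electrode is the cathode (reduction).
E°cell = E°(right) − E°(left) = +0.35 − (−0.13) = +0.48 V.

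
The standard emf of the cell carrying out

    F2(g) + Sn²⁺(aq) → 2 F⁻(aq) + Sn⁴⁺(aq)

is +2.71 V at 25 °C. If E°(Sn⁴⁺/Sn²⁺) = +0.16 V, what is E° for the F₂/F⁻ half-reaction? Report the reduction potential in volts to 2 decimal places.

In the reaction as written the F₂/F⁻ couple is reduced (cathode) and Sn⁴⁺/Sn²⁺ is oxidized (anode), so E°cell = E°(F₂/F⁻) − E°(Sn⁴⁺/Sn²⁺).
E°(F₂/F⁻) = E°cell + E°(anode) = +2.71 + (+0.16) = +2.87 V.

+2.87 V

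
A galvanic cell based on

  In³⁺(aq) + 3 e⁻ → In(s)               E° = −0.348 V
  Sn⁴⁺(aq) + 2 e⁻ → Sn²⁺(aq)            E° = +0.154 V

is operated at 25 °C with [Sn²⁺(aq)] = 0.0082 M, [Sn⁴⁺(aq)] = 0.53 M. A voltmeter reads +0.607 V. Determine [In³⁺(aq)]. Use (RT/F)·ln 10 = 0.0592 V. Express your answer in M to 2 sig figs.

0.0025 M

With Sn⁴⁺/Sn²⁺ at the cathode and In³⁺/In at the anode, E°cell = +0.154 − (−0.348) = +0.502 V (n = 6).
Rearranging E = E° − (0.0592/n)·log Q gives log Q = 6(+0.502 − (+0.607))/0.0592 = −10.642.
The balanced reaction is 3 Sn⁴⁺(aq) + 2 In(s) → 3 Sn²⁺(aq) + 2 In³⁺(aq), so Q = ([Sn²⁺(aq)]^3·[In³⁺(aq)]^2) / [Sn⁴⁺(aq)]^3.
Isolating [In³⁺(aq)] in Q = 10^{−10.642} yields log [In³⁺(aq)] = −2.605, i.e. 0.0025 M.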